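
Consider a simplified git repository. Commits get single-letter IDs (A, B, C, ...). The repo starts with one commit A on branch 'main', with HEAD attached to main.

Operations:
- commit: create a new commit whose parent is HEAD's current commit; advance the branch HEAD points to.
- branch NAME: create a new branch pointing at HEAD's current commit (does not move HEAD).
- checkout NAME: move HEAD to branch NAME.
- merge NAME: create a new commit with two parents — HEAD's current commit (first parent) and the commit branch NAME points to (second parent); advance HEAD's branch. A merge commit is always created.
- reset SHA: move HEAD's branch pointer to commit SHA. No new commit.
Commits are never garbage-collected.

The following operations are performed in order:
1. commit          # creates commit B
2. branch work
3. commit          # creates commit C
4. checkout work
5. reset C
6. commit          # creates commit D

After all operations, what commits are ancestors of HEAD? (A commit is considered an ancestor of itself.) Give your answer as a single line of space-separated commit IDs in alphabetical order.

After op 1 (commit): HEAD=main@B [main=B]
After op 2 (branch): HEAD=main@B [main=B work=B]
After op 3 (commit): HEAD=main@C [main=C work=B]
After op 4 (checkout): HEAD=work@B [main=C work=B]
After op 5 (reset): HEAD=work@C [main=C work=C]
After op 6 (commit): HEAD=work@D [main=C work=D]

Answer: A B C D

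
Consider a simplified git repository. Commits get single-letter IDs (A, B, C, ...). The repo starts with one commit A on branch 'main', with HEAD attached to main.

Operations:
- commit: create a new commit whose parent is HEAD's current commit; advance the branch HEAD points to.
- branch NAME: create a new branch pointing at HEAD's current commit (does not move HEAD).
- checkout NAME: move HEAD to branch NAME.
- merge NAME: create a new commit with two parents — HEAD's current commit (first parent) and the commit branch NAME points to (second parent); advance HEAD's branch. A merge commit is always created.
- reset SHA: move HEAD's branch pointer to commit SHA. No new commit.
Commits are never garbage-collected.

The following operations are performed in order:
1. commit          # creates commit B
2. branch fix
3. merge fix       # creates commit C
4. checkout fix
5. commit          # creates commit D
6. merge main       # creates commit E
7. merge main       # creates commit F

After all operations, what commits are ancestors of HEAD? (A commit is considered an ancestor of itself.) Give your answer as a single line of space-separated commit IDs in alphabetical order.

Answer: A B C D E F

Derivation:
After op 1 (commit): HEAD=main@B [main=B]
After op 2 (branch): HEAD=main@B [fix=B main=B]
After op 3 (merge): HEAD=main@C [fix=B main=C]
After op 4 (checkout): HEAD=fix@B [fix=B main=C]
After op 5 (commit): HEAD=fix@D [fix=D main=C]
After op 6 (merge): HEAD=fix@E [fix=E main=C]
After op 7 (merge): HEAD=fix@F [fix=F main=C]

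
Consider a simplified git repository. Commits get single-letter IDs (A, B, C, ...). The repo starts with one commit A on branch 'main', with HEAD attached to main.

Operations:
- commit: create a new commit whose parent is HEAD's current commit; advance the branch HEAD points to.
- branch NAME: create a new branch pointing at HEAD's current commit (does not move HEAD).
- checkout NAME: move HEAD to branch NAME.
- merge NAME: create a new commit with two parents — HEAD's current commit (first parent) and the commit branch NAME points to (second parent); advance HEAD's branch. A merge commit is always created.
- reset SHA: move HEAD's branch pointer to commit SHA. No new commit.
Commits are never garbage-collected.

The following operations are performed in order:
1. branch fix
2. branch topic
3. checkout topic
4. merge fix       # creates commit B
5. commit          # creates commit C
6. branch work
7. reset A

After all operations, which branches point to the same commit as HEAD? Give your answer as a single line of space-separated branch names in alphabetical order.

Answer: fix main topic

Derivation:
After op 1 (branch): HEAD=main@A [fix=A main=A]
After op 2 (branch): HEAD=main@A [fix=A main=A topic=A]
After op 3 (checkout): HEAD=topic@A [fix=A main=A topic=A]
After op 4 (merge): HEAD=topic@B [fix=A main=A topic=B]
After op 5 (commit): HEAD=topic@C [fix=A main=A topic=C]
After op 6 (branch): HEAD=topic@C [fix=A main=A topic=C work=C]
After op 7 (reset): HEAD=topic@A [fix=A main=A topic=A work=C]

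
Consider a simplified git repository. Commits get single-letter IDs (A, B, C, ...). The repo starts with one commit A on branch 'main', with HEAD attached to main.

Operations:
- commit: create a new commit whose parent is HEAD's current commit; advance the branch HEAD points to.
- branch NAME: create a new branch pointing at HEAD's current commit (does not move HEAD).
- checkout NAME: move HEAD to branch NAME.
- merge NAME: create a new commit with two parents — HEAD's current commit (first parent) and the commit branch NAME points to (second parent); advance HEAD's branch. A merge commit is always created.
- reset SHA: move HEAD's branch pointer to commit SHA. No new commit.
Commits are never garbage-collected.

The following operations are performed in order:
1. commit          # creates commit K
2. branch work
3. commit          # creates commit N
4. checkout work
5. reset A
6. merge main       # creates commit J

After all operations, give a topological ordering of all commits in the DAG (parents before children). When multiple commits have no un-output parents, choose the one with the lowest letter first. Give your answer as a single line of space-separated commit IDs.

Answer: A K N J

Derivation:
After op 1 (commit): HEAD=main@K [main=K]
After op 2 (branch): HEAD=main@K [main=K work=K]
After op 3 (commit): HEAD=main@N [main=N work=K]
After op 4 (checkout): HEAD=work@K [main=N work=K]
After op 5 (reset): HEAD=work@A [main=N work=A]
After op 6 (merge): HEAD=work@J [main=N work=J]
commit A: parents=[]
commit J: parents=['A', 'N']
commit K: parents=['A']
commit N: parents=['K']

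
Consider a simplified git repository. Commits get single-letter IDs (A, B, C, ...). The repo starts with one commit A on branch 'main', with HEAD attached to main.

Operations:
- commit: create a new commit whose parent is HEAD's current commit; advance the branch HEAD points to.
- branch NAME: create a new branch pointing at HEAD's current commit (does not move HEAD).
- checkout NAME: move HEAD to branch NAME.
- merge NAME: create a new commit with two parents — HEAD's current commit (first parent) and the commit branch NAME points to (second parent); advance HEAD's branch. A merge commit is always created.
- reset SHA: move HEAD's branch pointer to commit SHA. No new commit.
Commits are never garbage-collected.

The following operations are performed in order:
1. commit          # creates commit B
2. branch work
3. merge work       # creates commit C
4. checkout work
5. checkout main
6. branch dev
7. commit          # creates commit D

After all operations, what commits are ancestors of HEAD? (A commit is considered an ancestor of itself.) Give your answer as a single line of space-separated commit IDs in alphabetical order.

After op 1 (commit): HEAD=main@B [main=B]
After op 2 (branch): HEAD=main@B [main=B work=B]
After op 3 (merge): HEAD=main@C [main=C work=B]
After op 4 (checkout): HEAD=work@B [main=C work=B]
After op 5 (checkout): HEAD=main@C [main=C work=B]
After op 6 (branch): HEAD=main@C [dev=C main=C work=B]
After op 7 (commit): HEAD=main@D [dev=C main=D work=B]

Answer: A B C D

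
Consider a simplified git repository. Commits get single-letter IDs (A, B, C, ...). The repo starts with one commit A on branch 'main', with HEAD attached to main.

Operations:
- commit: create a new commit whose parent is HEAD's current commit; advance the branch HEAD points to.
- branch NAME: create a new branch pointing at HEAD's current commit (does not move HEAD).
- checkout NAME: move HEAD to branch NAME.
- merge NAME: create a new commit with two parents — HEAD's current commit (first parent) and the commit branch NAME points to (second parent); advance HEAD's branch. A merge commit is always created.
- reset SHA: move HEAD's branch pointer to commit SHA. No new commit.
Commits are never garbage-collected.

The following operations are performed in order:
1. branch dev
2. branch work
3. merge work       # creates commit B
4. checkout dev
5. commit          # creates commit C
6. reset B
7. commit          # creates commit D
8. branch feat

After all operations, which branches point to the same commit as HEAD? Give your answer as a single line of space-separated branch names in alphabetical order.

Answer: dev feat

Derivation:
After op 1 (branch): HEAD=main@A [dev=A main=A]
After op 2 (branch): HEAD=main@A [dev=A main=A work=A]
After op 3 (merge): HEAD=main@B [dev=A main=B work=A]
After op 4 (checkout): HEAD=dev@A [dev=A main=B work=A]
After op 5 (commit): HEAD=dev@C [dev=C main=B work=A]
After op 6 (reset): HEAD=dev@B [dev=B main=B work=A]
After op 7 (commit): HEAD=dev@D [dev=D main=B work=A]
After op 8 (branch): HEAD=dev@D [dev=D feat=D main=B work=A]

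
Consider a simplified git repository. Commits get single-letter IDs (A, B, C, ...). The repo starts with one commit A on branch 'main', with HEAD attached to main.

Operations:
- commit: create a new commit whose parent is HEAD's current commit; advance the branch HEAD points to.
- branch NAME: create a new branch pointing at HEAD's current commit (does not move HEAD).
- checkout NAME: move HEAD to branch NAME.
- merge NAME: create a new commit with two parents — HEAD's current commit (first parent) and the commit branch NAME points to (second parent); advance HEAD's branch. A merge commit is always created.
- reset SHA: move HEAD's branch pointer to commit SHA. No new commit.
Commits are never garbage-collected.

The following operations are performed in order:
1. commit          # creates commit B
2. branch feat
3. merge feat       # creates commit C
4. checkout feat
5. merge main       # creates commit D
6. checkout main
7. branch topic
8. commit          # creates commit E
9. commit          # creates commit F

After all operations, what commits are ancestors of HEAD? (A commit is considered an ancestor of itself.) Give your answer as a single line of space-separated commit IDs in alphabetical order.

After op 1 (commit): HEAD=main@B [main=B]
After op 2 (branch): HEAD=main@B [feat=B main=B]
After op 3 (merge): HEAD=main@C [feat=B main=C]
After op 4 (checkout): HEAD=feat@B [feat=B main=C]
After op 5 (merge): HEAD=feat@D [feat=D main=C]
After op 6 (checkout): HEAD=main@C [feat=D main=C]
After op 7 (branch): HEAD=main@C [feat=D main=C topic=C]
After op 8 (commit): HEAD=main@E [feat=D main=E topic=C]
After op 9 (commit): HEAD=main@F [feat=D main=F topic=C]

Answer: A B C E F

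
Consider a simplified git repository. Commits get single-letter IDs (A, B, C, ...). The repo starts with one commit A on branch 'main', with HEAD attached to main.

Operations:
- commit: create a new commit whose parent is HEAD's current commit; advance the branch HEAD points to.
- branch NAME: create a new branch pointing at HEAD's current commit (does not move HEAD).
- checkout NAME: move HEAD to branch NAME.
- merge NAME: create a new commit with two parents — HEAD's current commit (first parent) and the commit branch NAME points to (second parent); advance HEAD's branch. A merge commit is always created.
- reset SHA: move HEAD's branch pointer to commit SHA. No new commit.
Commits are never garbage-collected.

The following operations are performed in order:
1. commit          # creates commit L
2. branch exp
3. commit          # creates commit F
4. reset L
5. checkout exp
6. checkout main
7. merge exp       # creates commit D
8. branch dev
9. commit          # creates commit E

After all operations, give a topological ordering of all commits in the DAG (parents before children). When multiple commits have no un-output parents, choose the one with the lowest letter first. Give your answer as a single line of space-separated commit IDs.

Answer: A L D E F

Derivation:
After op 1 (commit): HEAD=main@L [main=L]
After op 2 (branch): HEAD=main@L [exp=L main=L]
After op 3 (commit): HEAD=main@F [exp=L main=F]
After op 4 (reset): HEAD=main@L [exp=L main=L]
After op 5 (checkout): HEAD=exp@L [exp=L main=L]
After op 6 (checkout): HEAD=main@L [exp=L main=L]
After op 7 (merge): HEAD=main@D [exp=L main=D]
After op 8 (branch): HEAD=main@D [dev=D exp=L main=D]
After op 9 (commit): HEAD=main@E [dev=D exp=L main=E]
commit A: parents=[]
commit D: parents=['L', 'L']
commit E: parents=['D']
commit F: parents=['L']
commit L: parents=['A']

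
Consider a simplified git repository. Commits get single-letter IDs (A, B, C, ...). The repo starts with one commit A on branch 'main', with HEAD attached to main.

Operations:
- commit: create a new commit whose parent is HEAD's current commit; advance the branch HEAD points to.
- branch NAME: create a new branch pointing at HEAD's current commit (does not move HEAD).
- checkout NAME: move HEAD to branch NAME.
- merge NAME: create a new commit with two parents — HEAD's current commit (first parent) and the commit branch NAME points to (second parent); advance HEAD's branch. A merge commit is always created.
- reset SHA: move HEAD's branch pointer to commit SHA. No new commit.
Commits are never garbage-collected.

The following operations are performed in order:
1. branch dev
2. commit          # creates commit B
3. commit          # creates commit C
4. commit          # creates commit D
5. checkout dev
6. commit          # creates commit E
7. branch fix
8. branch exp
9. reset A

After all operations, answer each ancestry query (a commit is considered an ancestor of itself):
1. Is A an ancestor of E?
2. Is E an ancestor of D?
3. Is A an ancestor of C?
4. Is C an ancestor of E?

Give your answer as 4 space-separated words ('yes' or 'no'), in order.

After op 1 (branch): HEAD=main@A [dev=A main=A]
After op 2 (commit): HEAD=main@B [dev=A main=B]
After op 3 (commit): HEAD=main@C [dev=A main=C]
After op 4 (commit): HEAD=main@D [dev=A main=D]
After op 5 (checkout): HEAD=dev@A [dev=A main=D]
After op 6 (commit): HEAD=dev@E [dev=E main=D]
After op 7 (branch): HEAD=dev@E [dev=E fix=E main=D]
After op 8 (branch): HEAD=dev@E [dev=E exp=E fix=E main=D]
After op 9 (reset): HEAD=dev@A [dev=A exp=E fix=E main=D]
ancestors(E) = {A,E}; A in? yes
ancestors(D) = {A,B,C,D}; E in? no
ancestors(C) = {A,B,C}; A in? yes
ancestors(E) = {A,E}; C in? no

Answer: yes no yes no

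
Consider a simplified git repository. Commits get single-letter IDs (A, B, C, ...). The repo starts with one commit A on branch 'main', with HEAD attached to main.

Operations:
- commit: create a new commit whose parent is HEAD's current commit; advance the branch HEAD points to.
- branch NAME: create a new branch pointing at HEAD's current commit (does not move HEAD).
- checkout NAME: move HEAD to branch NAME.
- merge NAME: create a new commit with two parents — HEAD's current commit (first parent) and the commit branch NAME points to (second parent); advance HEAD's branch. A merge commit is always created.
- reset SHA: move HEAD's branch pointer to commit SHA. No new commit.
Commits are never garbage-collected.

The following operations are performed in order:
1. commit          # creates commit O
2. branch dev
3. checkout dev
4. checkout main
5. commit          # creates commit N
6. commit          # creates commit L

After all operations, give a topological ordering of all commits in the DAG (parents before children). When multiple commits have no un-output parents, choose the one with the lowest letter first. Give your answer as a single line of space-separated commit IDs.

Answer: A O N L

Derivation:
After op 1 (commit): HEAD=main@O [main=O]
After op 2 (branch): HEAD=main@O [dev=O main=O]
After op 3 (checkout): HEAD=dev@O [dev=O main=O]
After op 4 (checkout): HEAD=main@O [dev=O main=O]
After op 5 (commit): HEAD=main@N [dev=O main=N]
After op 6 (commit): HEAD=main@L [dev=O main=L]
commit A: parents=[]
commit L: parents=['N']
commit N: parents=['O']
commit O: parents=['A']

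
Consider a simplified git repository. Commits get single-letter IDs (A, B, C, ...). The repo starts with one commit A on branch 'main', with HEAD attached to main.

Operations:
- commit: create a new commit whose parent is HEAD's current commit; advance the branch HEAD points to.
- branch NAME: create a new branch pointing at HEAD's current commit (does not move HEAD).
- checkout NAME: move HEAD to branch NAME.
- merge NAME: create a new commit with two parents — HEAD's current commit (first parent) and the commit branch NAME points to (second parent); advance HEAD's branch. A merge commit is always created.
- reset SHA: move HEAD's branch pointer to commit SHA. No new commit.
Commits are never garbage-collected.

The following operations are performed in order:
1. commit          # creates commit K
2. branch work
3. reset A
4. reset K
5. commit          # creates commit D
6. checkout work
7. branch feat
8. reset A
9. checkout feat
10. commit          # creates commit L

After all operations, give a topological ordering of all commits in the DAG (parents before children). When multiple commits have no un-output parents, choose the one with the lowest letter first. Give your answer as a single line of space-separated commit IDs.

Answer: A K D L

Derivation:
After op 1 (commit): HEAD=main@K [main=K]
After op 2 (branch): HEAD=main@K [main=K work=K]
After op 3 (reset): HEAD=main@A [main=A work=K]
After op 4 (reset): HEAD=main@K [main=K work=K]
After op 5 (commit): HEAD=main@D [main=D work=K]
After op 6 (checkout): HEAD=work@K [main=D work=K]
After op 7 (branch): HEAD=work@K [feat=K main=D work=K]
After op 8 (reset): HEAD=work@A [feat=K main=D work=A]
After op 9 (checkout): HEAD=feat@K [feat=K main=D work=A]
After op 10 (commit): HEAD=feat@L [feat=L main=D work=A]
commit A: parents=[]
commit D: parents=['K']
commit K: parents=['A']
commit L: parents=['K']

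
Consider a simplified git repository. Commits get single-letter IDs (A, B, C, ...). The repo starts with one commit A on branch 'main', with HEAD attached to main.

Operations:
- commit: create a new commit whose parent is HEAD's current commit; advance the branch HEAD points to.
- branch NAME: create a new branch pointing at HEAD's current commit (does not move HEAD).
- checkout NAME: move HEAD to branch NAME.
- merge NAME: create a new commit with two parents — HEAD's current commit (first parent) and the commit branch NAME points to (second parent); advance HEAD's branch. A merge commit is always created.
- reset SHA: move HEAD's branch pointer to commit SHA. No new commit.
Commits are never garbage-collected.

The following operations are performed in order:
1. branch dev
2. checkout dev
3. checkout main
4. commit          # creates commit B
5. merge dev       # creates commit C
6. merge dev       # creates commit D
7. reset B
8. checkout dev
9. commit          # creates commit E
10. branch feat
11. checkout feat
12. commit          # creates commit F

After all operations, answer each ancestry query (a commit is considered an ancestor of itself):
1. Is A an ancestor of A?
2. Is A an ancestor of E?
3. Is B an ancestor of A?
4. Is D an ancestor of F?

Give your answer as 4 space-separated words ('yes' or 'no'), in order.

Answer: yes yes no no

Derivation:
After op 1 (branch): HEAD=main@A [dev=A main=A]
After op 2 (checkout): HEAD=dev@A [dev=A main=A]
After op 3 (checkout): HEAD=main@A [dev=A main=A]
After op 4 (commit): HEAD=main@B [dev=A main=B]
After op 5 (merge): HEAD=main@C [dev=A main=C]
After op 6 (merge): HEAD=main@D [dev=A main=D]
After op 7 (reset): HEAD=main@B [dev=A main=B]
After op 8 (checkout): HEAD=dev@A [dev=A main=B]
After op 9 (commit): HEAD=dev@E [dev=E main=B]
After op 10 (branch): HEAD=dev@E [dev=E feat=E main=B]
After op 11 (checkout): HEAD=feat@E [dev=E feat=E main=B]
After op 12 (commit): HEAD=feat@F [dev=E feat=F main=B]
ancestors(A) = {A}; A in? yes
ancestors(E) = {A,E}; A in? yes
ancestors(A) = {A}; B in? no
ancestors(F) = {A,E,F}; D in? no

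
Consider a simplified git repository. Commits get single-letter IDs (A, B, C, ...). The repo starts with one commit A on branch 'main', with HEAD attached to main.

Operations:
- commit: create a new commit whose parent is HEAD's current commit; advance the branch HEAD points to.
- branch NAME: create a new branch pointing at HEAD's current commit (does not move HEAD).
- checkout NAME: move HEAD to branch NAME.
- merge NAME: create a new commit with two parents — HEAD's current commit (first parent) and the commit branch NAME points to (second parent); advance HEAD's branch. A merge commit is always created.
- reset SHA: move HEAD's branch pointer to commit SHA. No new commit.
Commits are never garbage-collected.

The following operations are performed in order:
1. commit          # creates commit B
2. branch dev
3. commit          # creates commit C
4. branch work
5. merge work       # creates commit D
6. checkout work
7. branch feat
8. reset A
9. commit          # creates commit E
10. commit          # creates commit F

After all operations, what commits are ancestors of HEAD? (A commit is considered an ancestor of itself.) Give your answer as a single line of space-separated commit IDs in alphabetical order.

Answer: A E F

Derivation:
After op 1 (commit): HEAD=main@B [main=B]
After op 2 (branch): HEAD=main@B [dev=B main=B]
After op 3 (commit): HEAD=main@C [dev=B main=C]
After op 4 (branch): HEAD=main@C [dev=B main=C work=C]
After op 5 (merge): HEAD=main@D [dev=B main=D work=C]
After op 6 (checkout): HEAD=work@C [dev=B main=D work=C]
After op 7 (branch): HEAD=work@C [dev=B feat=C main=D work=C]
After op 8 (reset): HEAD=work@A [dev=B feat=C main=D work=A]
After op 9 (commit): HEAD=work@E [dev=B feat=C main=D work=E]
After op 10 (commit): HEAD=work@F [dev=B feat=C main=D work=F]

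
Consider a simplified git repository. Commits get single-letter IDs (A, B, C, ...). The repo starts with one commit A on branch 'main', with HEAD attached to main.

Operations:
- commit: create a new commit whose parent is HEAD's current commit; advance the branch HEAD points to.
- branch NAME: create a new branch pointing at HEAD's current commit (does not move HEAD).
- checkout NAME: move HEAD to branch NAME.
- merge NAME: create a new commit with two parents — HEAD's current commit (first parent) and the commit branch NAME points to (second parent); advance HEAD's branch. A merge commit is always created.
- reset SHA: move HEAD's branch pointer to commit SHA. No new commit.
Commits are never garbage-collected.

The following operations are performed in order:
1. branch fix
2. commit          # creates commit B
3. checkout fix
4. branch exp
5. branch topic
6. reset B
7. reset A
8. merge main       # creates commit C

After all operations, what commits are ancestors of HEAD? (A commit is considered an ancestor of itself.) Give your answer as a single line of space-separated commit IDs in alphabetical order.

After op 1 (branch): HEAD=main@A [fix=A main=A]
After op 2 (commit): HEAD=main@B [fix=A main=B]
After op 3 (checkout): HEAD=fix@A [fix=A main=B]
After op 4 (branch): HEAD=fix@A [exp=A fix=A main=B]
After op 5 (branch): HEAD=fix@A [exp=A fix=A main=B topic=A]
After op 6 (reset): HEAD=fix@B [exp=A fix=B main=B topic=A]
After op 7 (reset): HEAD=fix@A [exp=A fix=A main=B topic=A]
After op 8 (merge): HEAD=fix@C [exp=A fix=C main=B topic=A]

Answer: A B C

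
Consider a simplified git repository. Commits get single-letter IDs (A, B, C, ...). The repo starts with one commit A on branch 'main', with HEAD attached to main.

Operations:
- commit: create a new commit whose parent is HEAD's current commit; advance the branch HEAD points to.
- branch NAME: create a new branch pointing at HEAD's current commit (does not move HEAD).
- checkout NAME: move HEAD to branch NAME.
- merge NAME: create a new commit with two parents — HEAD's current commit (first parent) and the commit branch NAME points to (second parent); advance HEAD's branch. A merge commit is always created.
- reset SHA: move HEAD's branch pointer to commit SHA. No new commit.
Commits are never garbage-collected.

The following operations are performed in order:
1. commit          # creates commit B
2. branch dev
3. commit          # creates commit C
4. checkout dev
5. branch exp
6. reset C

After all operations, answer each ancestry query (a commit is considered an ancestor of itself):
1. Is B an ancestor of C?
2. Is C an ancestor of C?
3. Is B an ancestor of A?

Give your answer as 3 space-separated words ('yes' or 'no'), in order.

After op 1 (commit): HEAD=main@B [main=B]
After op 2 (branch): HEAD=main@B [dev=B main=B]
After op 3 (commit): HEAD=main@C [dev=B main=C]
After op 4 (checkout): HEAD=dev@B [dev=B main=C]
After op 5 (branch): HEAD=dev@B [dev=B exp=B main=C]
After op 6 (reset): HEAD=dev@C [dev=C exp=B main=C]
ancestors(C) = {A,B,C}; B in? yes
ancestors(C) = {A,B,C}; C in? yes
ancestors(A) = {A}; B in? no

Answer: yes yes no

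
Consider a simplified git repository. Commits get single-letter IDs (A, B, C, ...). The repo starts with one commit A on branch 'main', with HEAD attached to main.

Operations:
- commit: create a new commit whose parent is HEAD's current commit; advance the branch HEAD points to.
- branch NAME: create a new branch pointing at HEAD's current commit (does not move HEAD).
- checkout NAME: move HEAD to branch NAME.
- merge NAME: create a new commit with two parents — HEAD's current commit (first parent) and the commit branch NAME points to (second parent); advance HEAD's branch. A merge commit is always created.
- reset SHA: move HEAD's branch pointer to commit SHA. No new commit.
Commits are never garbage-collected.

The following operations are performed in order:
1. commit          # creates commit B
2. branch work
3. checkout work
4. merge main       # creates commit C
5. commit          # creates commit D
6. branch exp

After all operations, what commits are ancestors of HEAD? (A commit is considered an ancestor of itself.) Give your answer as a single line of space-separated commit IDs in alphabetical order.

Answer: A B C D

Derivation:
After op 1 (commit): HEAD=main@B [main=B]
After op 2 (branch): HEAD=main@B [main=B work=B]
After op 3 (checkout): HEAD=work@B [main=B work=B]
After op 4 (merge): HEAD=work@C [main=B work=C]
After op 5 (commit): HEAD=work@D [main=B work=D]
After op 6 (branch): HEAD=work@D [exp=D main=B work=D]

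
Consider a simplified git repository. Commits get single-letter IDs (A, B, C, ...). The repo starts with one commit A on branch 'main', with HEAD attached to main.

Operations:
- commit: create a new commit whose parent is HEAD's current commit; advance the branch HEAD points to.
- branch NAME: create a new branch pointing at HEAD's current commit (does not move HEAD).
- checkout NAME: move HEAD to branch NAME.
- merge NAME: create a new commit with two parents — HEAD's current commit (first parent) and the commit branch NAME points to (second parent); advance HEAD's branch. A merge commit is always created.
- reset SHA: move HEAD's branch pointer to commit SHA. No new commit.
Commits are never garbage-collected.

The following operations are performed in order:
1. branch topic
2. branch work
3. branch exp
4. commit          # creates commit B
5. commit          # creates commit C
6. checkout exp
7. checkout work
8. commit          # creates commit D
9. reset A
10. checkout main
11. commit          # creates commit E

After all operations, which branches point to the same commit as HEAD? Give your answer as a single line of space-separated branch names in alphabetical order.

Answer: main

Derivation:
After op 1 (branch): HEAD=main@A [main=A topic=A]
After op 2 (branch): HEAD=main@A [main=A topic=A work=A]
After op 3 (branch): HEAD=main@A [exp=A main=A topic=A work=A]
After op 4 (commit): HEAD=main@B [exp=A main=B topic=A work=A]
After op 5 (commit): HEAD=main@C [exp=A main=C topic=A work=A]
After op 6 (checkout): HEAD=exp@A [exp=A main=C topic=A work=A]
After op 7 (checkout): HEAD=work@A [exp=A main=C topic=A work=A]
After op 8 (commit): HEAD=work@D [exp=A main=C topic=A work=D]
After op 9 (reset): HEAD=work@A [exp=A main=C topic=A work=A]
After op 10 (checkout): HEAD=main@C [exp=A main=C topic=A work=A]
After op 11 (commit): HEAD=main@E [exp=A main=E topic=A work=A]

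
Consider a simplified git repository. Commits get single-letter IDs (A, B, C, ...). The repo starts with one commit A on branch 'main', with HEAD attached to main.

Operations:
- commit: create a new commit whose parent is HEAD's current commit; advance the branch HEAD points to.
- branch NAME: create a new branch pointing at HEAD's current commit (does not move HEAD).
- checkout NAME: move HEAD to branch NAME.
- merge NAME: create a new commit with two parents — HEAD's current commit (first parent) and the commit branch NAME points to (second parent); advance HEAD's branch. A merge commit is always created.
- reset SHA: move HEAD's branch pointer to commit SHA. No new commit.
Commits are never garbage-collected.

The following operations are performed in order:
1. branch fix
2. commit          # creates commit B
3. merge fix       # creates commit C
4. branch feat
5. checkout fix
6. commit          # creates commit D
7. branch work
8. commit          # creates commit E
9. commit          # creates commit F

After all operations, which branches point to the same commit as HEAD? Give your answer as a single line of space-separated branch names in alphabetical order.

After op 1 (branch): HEAD=main@A [fix=A main=A]
After op 2 (commit): HEAD=main@B [fix=A main=B]
After op 3 (merge): HEAD=main@C [fix=A main=C]
After op 4 (branch): HEAD=main@C [feat=C fix=A main=C]
After op 5 (checkout): HEAD=fix@A [feat=C fix=A main=C]
After op 6 (commit): HEAD=fix@D [feat=C fix=D main=C]
After op 7 (branch): HEAD=fix@D [feat=C fix=D main=C work=D]
After op 8 (commit): HEAD=fix@E [feat=C fix=E main=C work=D]
After op 9 (commit): HEAD=fix@F [feat=C fix=F main=C work=D]

Answer: fix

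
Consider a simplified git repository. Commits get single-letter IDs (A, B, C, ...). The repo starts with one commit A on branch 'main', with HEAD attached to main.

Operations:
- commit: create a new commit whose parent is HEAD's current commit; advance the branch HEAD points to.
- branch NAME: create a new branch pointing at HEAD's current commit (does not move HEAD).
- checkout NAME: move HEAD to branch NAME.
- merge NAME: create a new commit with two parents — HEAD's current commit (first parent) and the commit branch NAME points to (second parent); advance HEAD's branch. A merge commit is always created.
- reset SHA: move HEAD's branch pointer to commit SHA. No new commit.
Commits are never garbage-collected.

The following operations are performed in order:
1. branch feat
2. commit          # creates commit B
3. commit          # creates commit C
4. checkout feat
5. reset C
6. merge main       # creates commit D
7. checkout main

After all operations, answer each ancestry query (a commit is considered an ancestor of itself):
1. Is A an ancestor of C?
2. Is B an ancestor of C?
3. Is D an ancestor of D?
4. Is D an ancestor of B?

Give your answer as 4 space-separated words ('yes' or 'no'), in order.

Answer: yes yes yes no

Derivation:
After op 1 (branch): HEAD=main@A [feat=A main=A]
After op 2 (commit): HEAD=main@B [feat=A main=B]
After op 3 (commit): HEAD=main@C [feat=A main=C]
After op 4 (checkout): HEAD=feat@A [feat=A main=C]
After op 5 (reset): HEAD=feat@C [feat=C main=C]
After op 6 (merge): HEAD=feat@D [feat=D main=C]
After op 7 (checkout): HEAD=main@C [feat=D main=C]
ancestors(C) = {A,B,C}; A in? yes
ancestors(C) = {A,B,C}; B in? yes
ancestors(D) = {A,B,C,D}; D in? yes
ancestors(B) = {A,B}; D in? no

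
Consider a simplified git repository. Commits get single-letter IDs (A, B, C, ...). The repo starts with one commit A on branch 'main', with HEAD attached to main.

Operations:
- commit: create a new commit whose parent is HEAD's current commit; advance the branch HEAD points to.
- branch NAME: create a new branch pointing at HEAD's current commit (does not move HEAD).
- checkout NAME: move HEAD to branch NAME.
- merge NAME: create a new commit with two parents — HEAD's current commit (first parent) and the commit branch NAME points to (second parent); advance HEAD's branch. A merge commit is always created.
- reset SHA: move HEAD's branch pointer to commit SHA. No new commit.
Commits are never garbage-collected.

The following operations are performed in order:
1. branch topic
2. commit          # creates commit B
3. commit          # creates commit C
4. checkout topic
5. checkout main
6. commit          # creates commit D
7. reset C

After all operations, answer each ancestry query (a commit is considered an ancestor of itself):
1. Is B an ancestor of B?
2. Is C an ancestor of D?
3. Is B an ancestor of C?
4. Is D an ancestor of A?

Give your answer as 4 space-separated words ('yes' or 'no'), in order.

After op 1 (branch): HEAD=main@A [main=A topic=A]
After op 2 (commit): HEAD=main@B [main=B topic=A]
After op 3 (commit): HEAD=main@C [main=C topic=A]
After op 4 (checkout): HEAD=topic@A [main=C topic=A]
After op 5 (checkout): HEAD=main@C [main=C topic=A]
After op 6 (commit): HEAD=main@D [main=D topic=A]
After op 7 (reset): HEAD=main@C [main=C topic=A]
ancestors(B) = {A,B}; B in? yes
ancestors(D) = {A,B,C,D}; C in? yes
ancestors(C) = {A,B,C}; B in? yes
ancestors(A) = {A}; D in? no

Answer: yes yes yes no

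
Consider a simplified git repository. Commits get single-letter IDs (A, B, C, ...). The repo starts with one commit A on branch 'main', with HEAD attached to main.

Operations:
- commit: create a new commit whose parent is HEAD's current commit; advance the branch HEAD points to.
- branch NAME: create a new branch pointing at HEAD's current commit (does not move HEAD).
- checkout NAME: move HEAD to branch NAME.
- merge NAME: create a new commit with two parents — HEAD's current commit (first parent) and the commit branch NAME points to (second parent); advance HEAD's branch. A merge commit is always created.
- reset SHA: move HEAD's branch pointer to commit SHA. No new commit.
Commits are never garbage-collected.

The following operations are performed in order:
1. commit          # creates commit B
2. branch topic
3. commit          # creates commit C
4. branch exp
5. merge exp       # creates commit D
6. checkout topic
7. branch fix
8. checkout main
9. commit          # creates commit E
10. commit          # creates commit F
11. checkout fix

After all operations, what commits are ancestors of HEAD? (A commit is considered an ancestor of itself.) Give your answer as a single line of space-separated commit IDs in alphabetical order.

Answer: A B

Derivation:
After op 1 (commit): HEAD=main@B [main=B]
After op 2 (branch): HEAD=main@B [main=B topic=B]
After op 3 (commit): HEAD=main@C [main=C topic=B]
After op 4 (branch): HEAD=main@C [exp=C main=C topic=B]
After op 5 (merge): HEAD=main@D [exp=C main=D topic=B]
After op 6 (checkout): HEAD=topic@B [exp=C main=D topic=B]
After op 7 (branch): HEAD=topic@B [exp=C fix=B main=D topic=B]
After op 8 (checkout): HEAD=main@D [exp=C fix=B main=D topic=B]
After op 9 (commit): HEAD=main@E [exp=C fix=B main=E topic=B]
After op 10 (commit): HEAD=main@F [exp=C fix=B main=F topic=B]
After op 11 (checkout): HEAD=fix@B [exp=C fix=B main=F topic=B]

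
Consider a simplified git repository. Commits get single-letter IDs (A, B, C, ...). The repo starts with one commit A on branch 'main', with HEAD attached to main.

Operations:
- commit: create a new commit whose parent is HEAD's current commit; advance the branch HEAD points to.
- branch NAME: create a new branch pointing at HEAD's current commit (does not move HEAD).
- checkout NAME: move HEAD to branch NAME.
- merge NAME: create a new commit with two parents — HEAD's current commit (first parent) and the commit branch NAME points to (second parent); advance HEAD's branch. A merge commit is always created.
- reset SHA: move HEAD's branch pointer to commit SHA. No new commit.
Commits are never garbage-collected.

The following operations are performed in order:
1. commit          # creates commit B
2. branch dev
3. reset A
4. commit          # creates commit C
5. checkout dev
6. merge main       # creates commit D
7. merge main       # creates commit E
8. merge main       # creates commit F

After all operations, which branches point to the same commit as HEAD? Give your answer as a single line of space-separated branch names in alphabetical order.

Answer: dev

Derivation:
After op 1 (commit): HEAD=main@B [main=B]
After op 2 (branch): HEAD=main@B [dev=B main=B]
After op 3 (reset): HEAD=main@A [dev=B main=A]
After op 4 (commit): HEAD=main@C [dev=B main=C]
After op 5 (checkout): HEAD=dev@B [dev=B main=C]
After op 6 (merge): HEAD=dev@D [dev=D main=C]
After op 7 (merge): HEAD=dev@E [dev=E main=C]
After op 8 (merge): HEAD=dev@F [dev=F main=C]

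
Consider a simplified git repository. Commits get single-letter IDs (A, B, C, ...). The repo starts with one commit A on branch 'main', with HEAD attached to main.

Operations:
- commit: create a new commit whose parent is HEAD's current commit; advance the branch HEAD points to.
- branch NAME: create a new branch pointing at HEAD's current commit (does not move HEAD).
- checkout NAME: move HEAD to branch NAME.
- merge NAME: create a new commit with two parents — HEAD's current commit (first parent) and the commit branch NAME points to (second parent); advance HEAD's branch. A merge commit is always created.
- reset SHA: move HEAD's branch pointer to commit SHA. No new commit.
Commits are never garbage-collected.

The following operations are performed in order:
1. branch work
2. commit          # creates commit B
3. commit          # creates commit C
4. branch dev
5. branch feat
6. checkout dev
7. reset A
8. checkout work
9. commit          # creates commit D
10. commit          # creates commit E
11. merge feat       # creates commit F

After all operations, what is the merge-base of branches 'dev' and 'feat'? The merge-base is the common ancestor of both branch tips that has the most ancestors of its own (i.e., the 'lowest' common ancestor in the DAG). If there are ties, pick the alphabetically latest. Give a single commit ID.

Answer: A

Derivation:
After op 1 (branch): HEAD=main@A [main=A work=A]
After op 2 (commit): HEAD=main@B [main=B work=A]
After op 3 (commit): HEAD=main@C [main=C work=A]
After op 4 (branch): HEAD=main@C [dev=C main=C work=A]
After op 5 (branch): HEAD=main@C [dev=C feat=C main=C work=A]
After op 6 (checkout): HEAD=dev@C [dev=C feat=C main=C work=A]
After op 7 (reset): HEAD=dev@A [dev=A feat=C main=C work=A]
After op 8 (checkout): HEAD=work@A [dev=A feat=C main=C work=A]
After op 9 (commit): HEAD=work@D [dev=A feat=C main=C work=D]
After op 10 (commit): HEAD=work@E [dev=A feat=C main=C work=E]
After op 11 (merge): HEAD=work@F [dev=A feat=C main=C work=F]
ancestors(dev=A): ['A']
ancestors(feat=C): ['A', 'B', 'C']
common: ['A']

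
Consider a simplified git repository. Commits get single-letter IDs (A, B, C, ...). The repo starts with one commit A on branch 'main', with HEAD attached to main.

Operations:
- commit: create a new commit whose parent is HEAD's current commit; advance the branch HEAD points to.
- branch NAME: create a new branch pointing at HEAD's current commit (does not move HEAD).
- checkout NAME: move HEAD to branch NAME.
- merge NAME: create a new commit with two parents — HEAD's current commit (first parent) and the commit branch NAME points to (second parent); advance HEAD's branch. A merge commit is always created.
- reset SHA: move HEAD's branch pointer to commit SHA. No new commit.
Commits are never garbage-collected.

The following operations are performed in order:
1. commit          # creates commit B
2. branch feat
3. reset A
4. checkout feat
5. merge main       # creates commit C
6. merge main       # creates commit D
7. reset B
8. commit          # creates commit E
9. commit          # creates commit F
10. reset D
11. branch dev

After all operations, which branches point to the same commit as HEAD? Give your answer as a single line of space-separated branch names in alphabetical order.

After op 1 (commit): HEAD=main@B [main=B]
After op 2 (branch): HEAD=main@B [feat=B main=B]
After op 3 (reset): HEAD=main@A [feat=B main=A]
After op 4 (checkout): HEAD=feat@B [feat=B main=A]
After op 5 (merge): HEAD=feat@C [feat=C main=A]
After op 6 (merge): HEAD=feat@D [feat=D main=A]
After op 7 (reset): HEAD=feat@B [feat=B main=A]
After op 8 (commit): HEAD=feat@E [feat=E main=A]
After op 9 (commit): HEAD=feat@F [feat=F main=A]
After op 10 (reset): HEAD=feat@D [feat=D main=A]
After op 11 (branch): HEAD=feat@D [dev=D feat=D main=A]

Answer: dev feat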